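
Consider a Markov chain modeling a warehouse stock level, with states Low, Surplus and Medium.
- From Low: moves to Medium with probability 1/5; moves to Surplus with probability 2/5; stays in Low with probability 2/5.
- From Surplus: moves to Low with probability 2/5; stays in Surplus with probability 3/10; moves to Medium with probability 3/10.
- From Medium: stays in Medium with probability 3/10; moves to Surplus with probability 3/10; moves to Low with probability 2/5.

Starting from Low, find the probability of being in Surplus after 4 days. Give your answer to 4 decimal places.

Propagate the distribution vector 4 days from Low.
After 0 days: (1.0000, 0.0000, 0.0000)
After 1 day: (0.4000, 0.4000, 0.2000)
After 2 days: (0.4000, 0.3400, 0.2600)
After 3 days: (0.4000, 0.3400, 0.2600)
After 4 days: (0.4000, 0.3400, 0.2600)
P(in Surplus after 4 days) = 0.3400

0.3400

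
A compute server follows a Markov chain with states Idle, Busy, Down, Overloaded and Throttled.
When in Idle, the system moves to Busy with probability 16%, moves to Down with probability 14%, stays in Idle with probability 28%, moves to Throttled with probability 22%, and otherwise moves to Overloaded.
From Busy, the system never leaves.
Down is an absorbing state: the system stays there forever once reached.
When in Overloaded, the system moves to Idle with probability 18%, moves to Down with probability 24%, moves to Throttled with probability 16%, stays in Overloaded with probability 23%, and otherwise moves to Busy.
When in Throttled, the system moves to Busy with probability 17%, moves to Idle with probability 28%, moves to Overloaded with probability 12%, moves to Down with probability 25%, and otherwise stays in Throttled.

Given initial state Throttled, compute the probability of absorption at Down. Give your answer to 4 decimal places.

0.5626

Let h(s) be the probability of absorption at Down starting from transient state s. Then h(Down) = 1 and h(Busy) = 0. By first-step analysis:
h(Idle) = 0.28·h(Idle) + 0.16·0 + 0.14·1 + 0.2·h(Overloaded) + 0.22·h(Throttled)
h(Overloaded) = 0.18·h(Idle) + 0.19·0 + 0.24·1 + 0.23·h(Overloaded) + 0.16·h(Throttled)
h(Throttled) = 0.28·h(Idle) + 0.17·0 + 0.25·1 + 0.12·h(Overloaded) + 0.18·h(Throttled)
Solving: h(Idle) = 0.5191, h(Overloaded) = 0.5499, h(Throttled) = 0.5626.
Starting from Throttled, the probability is 0.5626.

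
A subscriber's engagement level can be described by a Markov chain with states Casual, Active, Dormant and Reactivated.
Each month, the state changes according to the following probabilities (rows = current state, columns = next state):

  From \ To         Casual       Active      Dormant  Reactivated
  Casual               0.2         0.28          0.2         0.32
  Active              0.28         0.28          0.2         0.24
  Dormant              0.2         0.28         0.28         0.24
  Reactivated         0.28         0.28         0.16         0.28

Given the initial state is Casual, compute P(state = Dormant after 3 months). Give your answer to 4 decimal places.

Propagate the distribution vector 3 months from Casual.
After 0 months: (1.0000, 0.0000, 0.0000, 0.0000)
After 1 month: (0.2000, 0.2800, 0.2000, 0.3200)
After 2 months: (0.2480, 0.2800, 0.2032, 0.2688)
After 3 months: (0.2439, 0.2800, 0.2055, 0.2706)
P(in Dormant after 3 months) = 0.2055

0.2055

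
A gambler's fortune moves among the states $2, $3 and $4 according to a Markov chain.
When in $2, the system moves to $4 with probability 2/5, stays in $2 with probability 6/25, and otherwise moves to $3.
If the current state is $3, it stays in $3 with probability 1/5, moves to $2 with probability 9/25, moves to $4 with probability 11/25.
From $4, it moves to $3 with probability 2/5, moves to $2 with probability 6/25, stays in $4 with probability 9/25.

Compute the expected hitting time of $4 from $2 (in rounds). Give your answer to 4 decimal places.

Let t(s) be the expected number of rounds to first reach $4 from state s, with t($4) = 0. Conditioning on the first round:
t($2) = 1 + 0.24·t($2) + 0.36·t($3)
t($3) = 1 + 0.36·t($2) + 0.2·t($3)
Solving: t($2) = 2.4247, t($3) = 2.3411.
Expected rounds from $2 to $4: 2.4247.

2.4247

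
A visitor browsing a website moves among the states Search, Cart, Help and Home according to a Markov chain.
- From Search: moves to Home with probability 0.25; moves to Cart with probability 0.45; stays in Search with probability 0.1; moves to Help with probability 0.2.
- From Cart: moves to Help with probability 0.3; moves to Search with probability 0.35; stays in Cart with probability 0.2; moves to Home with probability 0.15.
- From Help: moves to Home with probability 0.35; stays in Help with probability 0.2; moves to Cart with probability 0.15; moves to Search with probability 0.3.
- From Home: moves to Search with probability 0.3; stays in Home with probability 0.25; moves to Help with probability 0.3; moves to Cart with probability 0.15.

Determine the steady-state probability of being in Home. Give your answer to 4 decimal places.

Let the stationary distribution be π with π = πP and π_1 + π_2 + π_3 + π_4 = 1.
π_1 = 0.1·π_1 + 0.35·π_2 + 0.3·π_3 + 0.3·π_4
π_2 = 0.45·π_1 + 0.2·π_2 + 0.15·π_3 + 0.15·π_4
π_3 = 0.2·π_1 + 0.3·π_2 + 0.2·π_3 + 0.3·π_4
Solving with the normalization constraint gives π = (0.2600, 0.2400, 0.2491, 0.2509).
So the stationary probability of Home is 0.2509.

0.2509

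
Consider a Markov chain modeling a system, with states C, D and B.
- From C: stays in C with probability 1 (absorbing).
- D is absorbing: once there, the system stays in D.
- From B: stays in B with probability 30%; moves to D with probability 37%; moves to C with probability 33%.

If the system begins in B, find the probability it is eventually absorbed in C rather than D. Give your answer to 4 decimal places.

Let h(s) be the probability of absorption at C starting from transient state s. Then h(C) = 1 and h(D) = 0. By first-step analysis:
h(B) = 0.33·1 + 0.37·0 + 0.3·h(B)
Solving: h(B) = 0.4714.
Starting from B, the probability is 0.4714.

0.4714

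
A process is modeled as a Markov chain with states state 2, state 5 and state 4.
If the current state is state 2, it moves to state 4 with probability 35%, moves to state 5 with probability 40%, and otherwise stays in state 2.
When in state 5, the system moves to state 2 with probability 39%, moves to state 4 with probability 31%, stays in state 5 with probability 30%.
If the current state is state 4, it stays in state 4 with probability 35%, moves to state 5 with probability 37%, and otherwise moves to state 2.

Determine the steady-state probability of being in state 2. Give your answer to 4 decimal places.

Let the stationary distribution be π with π = πP and π_1 + π_2 + π_3 = 1.
π_1 = 0.25·π_1 + 0.39·π_2 + 0.28·π_3
π_2 = 0.4·π_1 + 0.3·π_2 + 0.37·π_3
Solving with the normalization constraint gives π = (0.3097, 0.3545, 0.3358).
So the stationary probability of state 2 is 0.3097.

0.3097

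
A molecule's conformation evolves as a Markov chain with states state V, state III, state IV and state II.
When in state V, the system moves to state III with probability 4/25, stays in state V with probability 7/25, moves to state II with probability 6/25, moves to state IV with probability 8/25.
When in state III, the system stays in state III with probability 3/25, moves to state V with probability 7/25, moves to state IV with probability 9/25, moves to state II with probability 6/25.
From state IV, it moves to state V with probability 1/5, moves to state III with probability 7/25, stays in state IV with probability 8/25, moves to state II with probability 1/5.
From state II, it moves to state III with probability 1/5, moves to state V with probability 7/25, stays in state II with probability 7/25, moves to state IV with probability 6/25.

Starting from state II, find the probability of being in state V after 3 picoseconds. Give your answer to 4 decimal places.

0.2556

Propagate the distribution vector 3 picoseconds from state II.
After 0 picoseconds: (0.0000, 0.0000, 0.0000, 1.0000)
After 1 picosecond: (0.2800, 0.2000, 0.2400, 0.2800)
After 2 picoseconds: (0.2608, 0.1920, 0.3056, 0.2416)
After 3 picoseconds: (0.2556, 0.1987, 0.3084, 0.2374)
P(in state V after 3 picoseconds) = 0.2556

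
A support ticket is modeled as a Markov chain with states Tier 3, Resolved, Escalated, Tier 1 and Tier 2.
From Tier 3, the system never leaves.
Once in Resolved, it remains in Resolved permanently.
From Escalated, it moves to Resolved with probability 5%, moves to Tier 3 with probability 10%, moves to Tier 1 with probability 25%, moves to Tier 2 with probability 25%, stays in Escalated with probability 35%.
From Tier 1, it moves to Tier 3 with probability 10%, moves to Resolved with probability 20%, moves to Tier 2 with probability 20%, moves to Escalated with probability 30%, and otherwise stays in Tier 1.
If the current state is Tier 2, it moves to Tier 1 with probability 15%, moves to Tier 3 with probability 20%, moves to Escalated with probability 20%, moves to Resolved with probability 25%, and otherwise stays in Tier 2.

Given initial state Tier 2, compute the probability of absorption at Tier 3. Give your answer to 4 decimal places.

0.4514

Let h(s) be the probability of absorption at Tier 3 starting from transient state s. Then h(Tier 3) = 1 and h(Resolved) = 0. By first-step analysis:
h(Escalated) = 0.1·1 + 0.05·0 + 0.35·h(Escalated) + 0.25·h(Tier 1) + 0.25·h(Tier 2)
h(Tier 1) = 0.1·1 + 0.2·0 + 0.3·h(Escalated) + 0.2·h(Tier 1) + 0.2·h(Tier 2)
h(Tier 2) = 0.2·1 + 0.25·0 + 0.2·h(Escalated) + 0.15·h(Tier 1) + 0.2·h(Tier 2)
Solving: h(Escalated) = 0.4896, h(Tier 1) = 0.4214, h(Tier 2) = 0.4514.
Starting from Tier 2, the probability is 0.4514.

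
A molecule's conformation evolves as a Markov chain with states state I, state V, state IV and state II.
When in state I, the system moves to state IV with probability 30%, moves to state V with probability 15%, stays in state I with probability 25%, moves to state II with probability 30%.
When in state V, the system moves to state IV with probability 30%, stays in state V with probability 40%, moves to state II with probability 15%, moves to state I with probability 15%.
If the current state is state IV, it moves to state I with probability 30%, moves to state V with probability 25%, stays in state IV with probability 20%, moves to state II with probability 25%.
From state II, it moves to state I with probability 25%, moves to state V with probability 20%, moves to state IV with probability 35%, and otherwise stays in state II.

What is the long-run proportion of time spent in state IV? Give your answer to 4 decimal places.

Let the stationary distribution be π with π = πP and π_1 + π_2 + π_3 + π_4 = 1.
π_1 = 0.25·π_1 + 0.15·π_2 + 0.3·π_3 + 0.25·π_4
π_2 = 0.15·π_1 + 0.4·π_2 + 0.25·π_3 + 0.2·π_4
π_3 = 0.3·π_1 + 0.3·π_2 + 0.2·π_3 + 0.35·π_4
Solving with the normalization constraint gives π = (0.2389, 0.2528, 0.2830, 0.2254).
So the stationary probability of state IV is 0.2830.

0.2830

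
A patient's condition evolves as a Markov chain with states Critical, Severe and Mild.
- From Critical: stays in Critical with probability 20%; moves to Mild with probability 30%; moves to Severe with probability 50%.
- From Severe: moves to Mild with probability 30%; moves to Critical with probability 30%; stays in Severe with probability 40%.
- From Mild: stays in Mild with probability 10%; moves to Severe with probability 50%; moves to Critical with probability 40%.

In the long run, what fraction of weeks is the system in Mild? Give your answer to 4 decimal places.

Let the stationary distribution be π with π = πP and π_1 + π_2 + π_3 = 1.
π_1 = 0.2·π_1 + 0.3·π_2 + 0.4·π_3
π_2 = 0.5·π_1 + 0.4·π_2 + 0.5·π_3
Solving with the normalization constraint gives π = (0.2955, 0.4545, 0.2500).
So the stationary probability of Mild is 0.2500.

0.2500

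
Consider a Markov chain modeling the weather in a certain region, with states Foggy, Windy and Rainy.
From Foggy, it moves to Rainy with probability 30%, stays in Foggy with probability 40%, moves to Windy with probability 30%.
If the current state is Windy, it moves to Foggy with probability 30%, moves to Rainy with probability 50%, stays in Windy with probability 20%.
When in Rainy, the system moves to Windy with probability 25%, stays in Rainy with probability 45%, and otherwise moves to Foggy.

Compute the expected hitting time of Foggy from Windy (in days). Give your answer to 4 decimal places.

3.3333

Let t(s) be the expected number of days to first reach Foggy from state s, with t(Foggy) = 0. Conditioning on the first day:
t(Windy) = 1 + 0.2·t(Windy) + 0.5·t(Rainy)
t(Rainy) = 1 + 0.25·t(Windy) + 0.45·t(Rainy)
Solving: t(Windy) = 3.3333, t(Rainy) = 3.3333.
Expected days from Windy to Foggy: 3.3333.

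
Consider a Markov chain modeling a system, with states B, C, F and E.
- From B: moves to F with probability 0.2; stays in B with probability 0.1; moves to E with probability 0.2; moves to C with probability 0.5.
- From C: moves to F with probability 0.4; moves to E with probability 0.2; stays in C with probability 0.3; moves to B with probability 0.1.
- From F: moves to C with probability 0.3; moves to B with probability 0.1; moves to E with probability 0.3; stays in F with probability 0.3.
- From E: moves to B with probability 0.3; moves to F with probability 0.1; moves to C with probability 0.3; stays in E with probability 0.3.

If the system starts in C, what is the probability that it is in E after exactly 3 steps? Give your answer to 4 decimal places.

Propagate the distribution vector 3 steps from C.
After 0 steps: (0.0000, 1.0000, 0.0000, 0.0000)
After 1 step: (0.1000, 0.3000, 0.4000, 0.2000)
After 2 steps: (0.1400, 0.3200, 0.2800, 0.2600)
After 3 steps: (0.1520, 0.3280, 0.2660, 0.2540)
P(in E after 3 steps) = 0.2540

0.2540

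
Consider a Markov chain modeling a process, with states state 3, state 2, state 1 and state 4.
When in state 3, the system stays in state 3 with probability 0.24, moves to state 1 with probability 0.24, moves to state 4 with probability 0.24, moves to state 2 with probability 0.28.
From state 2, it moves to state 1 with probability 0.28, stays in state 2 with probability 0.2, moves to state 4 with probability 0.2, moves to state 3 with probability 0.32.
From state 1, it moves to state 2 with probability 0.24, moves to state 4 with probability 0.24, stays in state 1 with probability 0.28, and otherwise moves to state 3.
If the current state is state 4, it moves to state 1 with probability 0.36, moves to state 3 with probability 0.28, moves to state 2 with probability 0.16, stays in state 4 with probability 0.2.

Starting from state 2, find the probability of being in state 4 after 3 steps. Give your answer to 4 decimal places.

Propagate the distribution vector 3 steps from state 2.
After 0 steps: (0.0000, 1.0000, 0.0000, 0.0000)
After 1 step: (0.3200, 0.2000, 0.2800, 0.2000)
After 2 steps: (0.2640, 0.2288, 0.2832, 0.2240)
After 3 steps: (0.2673, 0.2235, 0.2874, 0.2219)
P(in state 4 after 3 steps) = 0.2219

0.2219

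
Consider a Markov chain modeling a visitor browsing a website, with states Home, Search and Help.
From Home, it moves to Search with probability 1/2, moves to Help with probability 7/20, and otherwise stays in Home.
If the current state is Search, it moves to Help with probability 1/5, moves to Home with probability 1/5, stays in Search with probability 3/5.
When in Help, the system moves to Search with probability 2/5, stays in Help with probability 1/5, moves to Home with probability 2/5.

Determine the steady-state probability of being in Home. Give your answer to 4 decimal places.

0.2353

Let the stationary distribution be π with π = πP and π_1 + π_2 + π_3 = 1.
π_1 = 0.15·π_1 + 0.2·π_2 + 0.4·π_3
π_2 = 0.5·π_1 + 0.6·π_2 + 0.4·π_3
Solving with the normalization constraint gives π = (0.2353, 0.5294, 0.2353).
So the stationary probability of Home is 0.2353.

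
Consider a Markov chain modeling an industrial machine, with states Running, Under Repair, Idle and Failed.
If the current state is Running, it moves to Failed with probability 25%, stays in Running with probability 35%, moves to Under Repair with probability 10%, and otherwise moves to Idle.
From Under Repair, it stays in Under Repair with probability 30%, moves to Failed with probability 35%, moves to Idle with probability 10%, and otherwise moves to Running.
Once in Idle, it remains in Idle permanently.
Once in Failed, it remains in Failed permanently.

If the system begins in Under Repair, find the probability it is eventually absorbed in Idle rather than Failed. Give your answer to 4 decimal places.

Let h(s) be the probability of absorption at Idle starting from transient state s. Then h(Idle) = 1 and h(Failed) = 0. By first-step analysis:
h(Running) = 0.35·h(Running) + 0.1·h(Under Repair) + 0.3·1 + 0.25·0
h(Under Repair) = 0.25·h(Running) + 0.3·h(Under Repair) + 0.1·1 + 0.35·0
Solving: h(Running) = 0.5116, h(Under Repair) = 0.3256.
Starting from Under Repair, the probability is 0.3256.

0.3256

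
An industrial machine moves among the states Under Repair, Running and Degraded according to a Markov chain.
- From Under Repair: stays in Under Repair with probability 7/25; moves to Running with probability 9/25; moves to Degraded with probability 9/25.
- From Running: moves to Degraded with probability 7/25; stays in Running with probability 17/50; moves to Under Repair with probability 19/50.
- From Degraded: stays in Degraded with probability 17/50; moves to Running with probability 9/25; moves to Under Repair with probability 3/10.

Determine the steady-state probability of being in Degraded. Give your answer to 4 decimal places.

0.3253

Let the stationary distribution be π with π = πP and π_1 + π_2 + π_3 = 1.
π_1 = 0.28·π_1 + 0.38·π_2 + 0.3·π_3
π_2 = 0.36·π_1 + 0.34·π_2 + 0.36·π_3
Solving with the normalization constraint gives π = (0.3218, 0.3529, 0.3253).
So the stationary probability of Degraded is 0.3253.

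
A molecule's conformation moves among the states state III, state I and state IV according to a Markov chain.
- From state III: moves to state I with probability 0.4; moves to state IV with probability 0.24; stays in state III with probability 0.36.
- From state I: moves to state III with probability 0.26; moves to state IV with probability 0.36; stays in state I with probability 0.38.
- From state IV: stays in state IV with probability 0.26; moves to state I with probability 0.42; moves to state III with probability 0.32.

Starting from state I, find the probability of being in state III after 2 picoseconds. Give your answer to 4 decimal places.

Sum over the intermediate state after 1 picosecond:
P = P(state I→state III)·P(state III→state III) + P(state I→state I)·P(state I→state III) + P(state I→state IV)·P(state IV→state III)
  = 0.26×0.36 + 0.38×0.26 + 0.36×0.32
  = 0.0936 + 0.0988 + 0.1152 = 0.3076

0.3076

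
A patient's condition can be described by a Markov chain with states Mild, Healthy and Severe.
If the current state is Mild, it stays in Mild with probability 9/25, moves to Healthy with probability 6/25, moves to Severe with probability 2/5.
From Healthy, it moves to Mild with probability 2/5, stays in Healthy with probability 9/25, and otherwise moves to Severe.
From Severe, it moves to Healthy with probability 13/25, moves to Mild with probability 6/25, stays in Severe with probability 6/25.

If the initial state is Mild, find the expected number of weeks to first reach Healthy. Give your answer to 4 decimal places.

2.9713

Let t(s) be the expected number of weeks to first reach Healthy from state s, with t(Healthy) = 0. Conditioning on the first week:
t(Mild) = 1 + 0.36·t(Mild) + 0.4·t(Severe)
t(Severe) = 1 + 0.24·t(Mild) + 0.24·t(Severe)
Solving: t(Mild) = 2.9713, t(Severe) = 2.2541.
Expected weeks from Mild to Healthy: 2.9713.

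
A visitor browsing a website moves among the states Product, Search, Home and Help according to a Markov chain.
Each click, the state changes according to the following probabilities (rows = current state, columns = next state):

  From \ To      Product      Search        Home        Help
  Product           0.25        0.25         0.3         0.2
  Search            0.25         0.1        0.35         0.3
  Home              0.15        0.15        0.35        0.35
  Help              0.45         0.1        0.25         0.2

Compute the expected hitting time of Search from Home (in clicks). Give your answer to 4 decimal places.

Let t(s) be the expected number of clicks to first reach Search from state s, with t(Search) = 0. Conditioning on the first click:
t(Product) = 1 + 0.25·t(Product) + 0.3·t(Home) + 0.2·t(Help)
t(Home) = 1 + 0.15·t(Product) + 0.35·t(Home) + 0.35·t(Help)
t(Help) = 1 + 0.45·t(Product) + 0.25·t(Home) + 0.2·t(Help)
Solving: t(Product) = 5.4675, t(Home) = 6.1670, t(Help) = 6.2527.
Expected clicks from Home to Search: 6.1670.

6.1670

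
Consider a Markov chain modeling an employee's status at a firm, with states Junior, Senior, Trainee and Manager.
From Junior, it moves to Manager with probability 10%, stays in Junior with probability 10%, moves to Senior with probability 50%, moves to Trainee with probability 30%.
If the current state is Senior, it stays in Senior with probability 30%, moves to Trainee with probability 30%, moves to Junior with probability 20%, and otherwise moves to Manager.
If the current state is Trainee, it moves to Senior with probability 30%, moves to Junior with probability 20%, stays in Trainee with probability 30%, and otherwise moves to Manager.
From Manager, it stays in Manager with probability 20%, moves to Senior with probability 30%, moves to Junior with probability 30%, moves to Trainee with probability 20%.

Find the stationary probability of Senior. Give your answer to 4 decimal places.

0.3396

Let the stationary distribution be π with π = πP and π_1 + π_2 + π_3 + π_4 = 1.
π_1 = 0.1·π_1 + 0.2·π_2 + 0.2·π_3 + 0.3·π_4
π_2 = 0.5·π_1 + 0.3·π_2 + 0.3·π_3 + 0.3·π_4
π_3 = 0.3·π_1 + 0.3·π_2 + 0.3·π_3 + 0.2·π_4
Solving with the normalization constraint gives π = (0.1982, 0.3396, 0.2820, 0.1802).
So the stationary probability of Senior is 0.3396.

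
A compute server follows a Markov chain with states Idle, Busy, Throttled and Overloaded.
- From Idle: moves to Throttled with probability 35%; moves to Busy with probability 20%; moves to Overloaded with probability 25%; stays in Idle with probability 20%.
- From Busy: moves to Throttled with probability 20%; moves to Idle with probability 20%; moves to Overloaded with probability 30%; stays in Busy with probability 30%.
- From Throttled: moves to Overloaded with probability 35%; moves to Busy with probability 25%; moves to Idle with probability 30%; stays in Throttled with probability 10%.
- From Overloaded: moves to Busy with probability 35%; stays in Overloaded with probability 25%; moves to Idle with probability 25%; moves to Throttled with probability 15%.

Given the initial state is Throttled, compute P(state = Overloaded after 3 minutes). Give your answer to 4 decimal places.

Propagate the distribution vector 3 minutes from Throttled.
After 0 minutes: (0.0000, 0.0000, 1.0000, 0.0000)
After 1 minute: (0.3000, 0.2500, 0.1000, 0.3500)
After 2 minutes: (0.2275, 0.2825, 0.2175, 0.2725)
After 3 minutes: (0.2354, 0.2800, 0.1988, 0.2859)
P(in Overloaded after 3 minutes) = 0.2859

0.2859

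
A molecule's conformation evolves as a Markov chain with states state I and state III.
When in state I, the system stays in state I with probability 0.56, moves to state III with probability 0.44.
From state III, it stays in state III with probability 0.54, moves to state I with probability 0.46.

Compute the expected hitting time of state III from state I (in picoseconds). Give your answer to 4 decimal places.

2.2727

Let t(s) be the expected number of picoseconds to first reach state III from state s, with t(state III) = 0. Conditioning on the first picosecond:
t(state I) = 1 + 0.56·t(state I)
Solving: t(state I) = 2.2727.
Expected picoseconds from state I to state III: 2.2727.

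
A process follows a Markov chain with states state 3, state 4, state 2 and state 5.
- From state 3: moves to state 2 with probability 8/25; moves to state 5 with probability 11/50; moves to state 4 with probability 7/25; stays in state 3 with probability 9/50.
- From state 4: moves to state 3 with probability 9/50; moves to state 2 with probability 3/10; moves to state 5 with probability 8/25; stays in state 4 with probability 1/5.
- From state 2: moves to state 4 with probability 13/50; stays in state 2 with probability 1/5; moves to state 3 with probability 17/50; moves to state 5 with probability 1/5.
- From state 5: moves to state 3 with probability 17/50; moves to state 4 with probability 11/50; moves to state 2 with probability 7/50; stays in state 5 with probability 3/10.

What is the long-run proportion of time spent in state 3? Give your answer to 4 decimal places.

0.2599

Let the stationary distribution be π with π = πP and π_1 + π_2 + π_3 + π_4 = 1.
π_1 = 0.18·π_1 + 0.18·π_2 + 0.34·π_3 + 0.34·π_4
π_2 = 0.28·π_1 + 0.2·π_2 + 0.26·π_3 + 0.22·π_4
π_3 = 0.32·π_1 + 0.3·π_2 + 0.2·π_3 + 0.14·π_4
Solving with the normalization constraint gives π = (0.2599, 0.2404, 0.2396, 0.2600).
So the stationary probability of state 3 is 0.2599.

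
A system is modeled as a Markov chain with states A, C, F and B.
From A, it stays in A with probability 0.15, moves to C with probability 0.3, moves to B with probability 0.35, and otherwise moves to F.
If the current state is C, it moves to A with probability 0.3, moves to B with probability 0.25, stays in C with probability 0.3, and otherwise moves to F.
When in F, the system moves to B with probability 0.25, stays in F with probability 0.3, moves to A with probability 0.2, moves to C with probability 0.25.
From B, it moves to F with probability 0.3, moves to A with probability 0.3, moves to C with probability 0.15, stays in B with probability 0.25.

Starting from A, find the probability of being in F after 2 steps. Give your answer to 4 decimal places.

Propagate the distribution vector 2 steps from A.
After 0 steps: (1.0000, 0.0000, 0.0000, 0.0000)
After 1 step: (0.1500, 0.3000, 0.2000, 0.3500)
After 2 steps: (0.2575, 0.2375, 0.2400, 0.2650)
P(in F after 2 steps) = 0.2400

0.2400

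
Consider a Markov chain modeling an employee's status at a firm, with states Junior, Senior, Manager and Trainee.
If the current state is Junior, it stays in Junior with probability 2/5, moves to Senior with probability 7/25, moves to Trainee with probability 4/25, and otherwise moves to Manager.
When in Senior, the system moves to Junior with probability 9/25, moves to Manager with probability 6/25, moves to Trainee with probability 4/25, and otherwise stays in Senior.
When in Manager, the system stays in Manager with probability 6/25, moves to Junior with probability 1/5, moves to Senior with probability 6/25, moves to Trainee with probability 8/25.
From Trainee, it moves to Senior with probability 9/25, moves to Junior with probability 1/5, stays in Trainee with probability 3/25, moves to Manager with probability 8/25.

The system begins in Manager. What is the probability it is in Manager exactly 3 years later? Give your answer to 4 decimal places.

Propagate the distribution vector 3 years from Manager.
After 0 years: (0.0000, 0.0000, 1.0000, 0.0000)
After 1 year: (0.2000, 0.2400, 0.2400, 0.3200)
After 2 years: (0.2784, 0.2864, 0.2496, 0.1856)
After 3 years: (0.3015, 0.2734, 0.2326, 0.1925)
P(in Manager after 3 years) = 0.2326

0.2326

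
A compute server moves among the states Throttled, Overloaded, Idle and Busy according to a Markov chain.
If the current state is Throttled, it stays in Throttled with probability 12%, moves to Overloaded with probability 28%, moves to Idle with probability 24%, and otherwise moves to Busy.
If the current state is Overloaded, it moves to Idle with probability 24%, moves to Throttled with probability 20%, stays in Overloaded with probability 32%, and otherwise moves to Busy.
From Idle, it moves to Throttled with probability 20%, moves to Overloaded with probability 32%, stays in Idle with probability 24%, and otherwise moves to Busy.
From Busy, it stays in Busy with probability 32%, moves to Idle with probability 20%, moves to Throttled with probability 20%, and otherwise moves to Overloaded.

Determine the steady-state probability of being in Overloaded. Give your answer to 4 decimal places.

0.3012

Let the stationary distribution be π with π = πP and π_1 + π_2 + π_3 + π_4 = 1.
π_1 = 0.12·π_1 + 0.2·π_2 + 0.2·π_3 + 0.2·π_4
π_2 = 0.28·π_1 + 0.32·π_2 + 0.32·π_3 + 0.28·π_4
π_3 = 0.24·π_1 + 0.24·π_2 + 0.24·π_3 + 0.2·π_4
Solving with the normalization constraint gives π = (0.1852, 0.3012, 0.2286, 0.2850).
So the stationary probability of Overloaded is 0.3012.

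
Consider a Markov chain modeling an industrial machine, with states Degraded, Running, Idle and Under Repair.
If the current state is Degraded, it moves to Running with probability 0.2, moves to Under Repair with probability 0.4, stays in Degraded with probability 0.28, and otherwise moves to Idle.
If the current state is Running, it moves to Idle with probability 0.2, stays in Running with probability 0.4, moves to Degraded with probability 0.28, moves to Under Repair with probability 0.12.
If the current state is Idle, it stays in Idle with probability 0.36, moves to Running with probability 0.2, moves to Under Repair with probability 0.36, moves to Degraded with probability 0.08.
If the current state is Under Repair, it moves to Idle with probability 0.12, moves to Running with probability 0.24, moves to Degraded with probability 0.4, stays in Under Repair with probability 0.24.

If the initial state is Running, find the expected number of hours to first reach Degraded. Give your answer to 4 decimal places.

3.8512

Let t(s) be the expected number of hours to first reach Degraded from state s, with t(Degraded) = 0. Conditioning on the first hour:
t(Running) = 1 + 0.4·t(Running) + 0.2·t(Idle) + 0.12·t(Under Repair)
t(Idle) = 1 + 0.2·t(Running) + 0.36·t(Idle) + 0.36·t(Under Repair)
t(Under Repair) = 1 + 0.24·t(Running) + 0.12·t(Idle) + 0.24·t(Under Repair)
Solving: t(Running) = 3.8512, t(Idle) = 4.5986, t(Under Repair) = 3.2580.
Expected hours from Running to Degraded: 3.8512.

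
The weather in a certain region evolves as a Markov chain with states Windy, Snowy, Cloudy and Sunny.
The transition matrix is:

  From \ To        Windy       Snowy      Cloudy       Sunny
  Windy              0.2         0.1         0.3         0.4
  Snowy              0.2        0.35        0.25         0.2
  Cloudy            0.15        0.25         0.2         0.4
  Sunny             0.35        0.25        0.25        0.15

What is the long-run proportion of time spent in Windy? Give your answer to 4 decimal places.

Let the stationary distribution be π with π = πP and π_1 + π_2 + π_3 + π_4 = 1.
π_1 = 0.2·π_1 + 0.2·π_2 + 0.15·π_3 + 0.35·π_4
π_2 = 0.1·π_1 + 0.35·π_2 + 0.25·π_3 + 0.25·π_4
π_3 = 0.3·π_1 + 0.25·π_2 + 0.2·π_3 + 0.25·π_4
Solving with the normalization constraint gives π = (0.2298, 0.2395, 0.2490, 0.2817).
So the stationary probability of Windy is 0.2298.

0.2298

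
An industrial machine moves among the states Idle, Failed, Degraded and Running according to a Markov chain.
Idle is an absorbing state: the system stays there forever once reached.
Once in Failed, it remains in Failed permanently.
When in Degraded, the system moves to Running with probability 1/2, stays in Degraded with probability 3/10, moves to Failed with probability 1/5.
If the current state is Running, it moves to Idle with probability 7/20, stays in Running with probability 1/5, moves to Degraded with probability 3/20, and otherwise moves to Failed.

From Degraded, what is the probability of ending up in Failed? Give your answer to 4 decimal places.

0.6392

Let h(s) be the probability of absorption at Failed starting from transient state s. Then h(Failed) = 1 and h(Idle) = 0. By first-step analysis:
h(Degraded) = 0.2·1 + 0.3·h(Degraded) + 0.5·h(Running)
h(Running) = 0.35·0 + 0.3·1 + 0.15·h(Degraded) + 0.2·h(Running)
Solving: h(Degraded) = 0.6392, h(Running) = 0.4948.
Starting from Degraded, the probability is 0.6392.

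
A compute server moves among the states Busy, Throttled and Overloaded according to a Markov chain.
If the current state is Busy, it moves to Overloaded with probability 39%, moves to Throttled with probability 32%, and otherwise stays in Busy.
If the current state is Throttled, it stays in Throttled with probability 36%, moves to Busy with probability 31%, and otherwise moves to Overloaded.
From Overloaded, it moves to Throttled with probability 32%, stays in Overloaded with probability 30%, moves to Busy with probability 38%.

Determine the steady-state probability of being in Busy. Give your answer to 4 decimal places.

Let the stationary distribution be π with π = πP and π_1 + π_2 + π_3 = 1.
π_1 = 0.29·π_1 + 0.31·π_2 + 0.38·π_3
π_2 = 0.32·π_1 + 0.36·π_2 + 0.32·π_3
Solving with the normalization constraint gives π = (0.3272, 0.3333, 0.3394).
So the stationary probability of Busy is 0.3272.

0.3272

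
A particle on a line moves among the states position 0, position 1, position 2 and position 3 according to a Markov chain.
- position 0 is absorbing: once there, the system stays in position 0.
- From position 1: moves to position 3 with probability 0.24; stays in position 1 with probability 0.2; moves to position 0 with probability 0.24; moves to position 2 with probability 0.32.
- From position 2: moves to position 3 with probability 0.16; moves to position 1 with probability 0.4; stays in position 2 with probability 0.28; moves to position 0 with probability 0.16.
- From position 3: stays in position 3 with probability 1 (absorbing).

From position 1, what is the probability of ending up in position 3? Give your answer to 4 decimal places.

0.5000

Let h(s) be the probability of absorption at position 3 starting from transient state s. Then h(position 3) = 1 and h(position 0) = 0. By first-step analysis:
h(position 1) = 0.24·0 + 0.2·h(position 1) + 0.32·h(position 2) + 0.24·1
h(position 2) = 0.16·0 + 0.4·h(position 1) + 0.28·h(position 2) + 0.16·1
Solving: h(position 1) = 0.5000, h(position 2) = 0.5000.
Starting from position 1, the probability is 0.5000.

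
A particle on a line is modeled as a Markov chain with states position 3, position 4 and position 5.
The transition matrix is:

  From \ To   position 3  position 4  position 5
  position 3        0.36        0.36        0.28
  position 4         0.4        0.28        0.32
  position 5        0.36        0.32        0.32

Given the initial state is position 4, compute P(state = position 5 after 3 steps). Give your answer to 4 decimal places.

Propagate the distribution vector 3 steps from position 4.
After 0 steps: (0.0000, 1.0000, 0.0000)
After 1 step: (0.4000, 0.2800, 0.3200)
After 2 steps: (0.3712, 0.3248, 0.3040)
After 3 steps: (0.3730, 0.3219, 0.3052)
P(in position 5 after 3 steps) = 0.3052

0.3052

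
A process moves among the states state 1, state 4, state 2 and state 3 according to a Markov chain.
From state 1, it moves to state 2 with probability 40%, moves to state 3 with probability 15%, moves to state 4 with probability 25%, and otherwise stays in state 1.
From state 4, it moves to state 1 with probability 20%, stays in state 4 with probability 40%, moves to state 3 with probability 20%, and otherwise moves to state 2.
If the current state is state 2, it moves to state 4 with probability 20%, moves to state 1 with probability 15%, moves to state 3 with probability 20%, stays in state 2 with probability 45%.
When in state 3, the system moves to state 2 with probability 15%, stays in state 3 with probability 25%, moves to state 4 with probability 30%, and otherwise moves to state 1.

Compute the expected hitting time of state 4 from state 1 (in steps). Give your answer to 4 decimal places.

4.1532

Let t(s) be the expected number of steps to first reach state 4 from state s, with t(state 4) = 0. Conditioning on the first step:
t(state 1) = 1 + 0.2·t(state 1) + 0.4·t(state 2) + 0.15·t(state 3)
t(state 2) = 1 + 0.15·t(state 1) + 0.45·t(state 2) + 0.2·t(state 3)
t(state 3) = 1 + 0.3·t(state 1) + 0.15·t(state 2) + 0.25·t(state 3)
Solving: t(state 1) = 4.1532, t(state 2) = 4.3567, t(state 3) = 3.8659.
Expected steps from state 1 to state 4: 4.1532.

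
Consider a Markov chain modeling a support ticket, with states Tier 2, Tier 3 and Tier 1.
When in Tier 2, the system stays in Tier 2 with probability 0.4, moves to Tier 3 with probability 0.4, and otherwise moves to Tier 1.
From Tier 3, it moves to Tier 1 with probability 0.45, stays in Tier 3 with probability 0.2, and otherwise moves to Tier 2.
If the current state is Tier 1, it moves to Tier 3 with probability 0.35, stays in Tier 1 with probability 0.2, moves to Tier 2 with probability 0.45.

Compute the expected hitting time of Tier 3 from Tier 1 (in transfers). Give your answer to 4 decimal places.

2.6923

Let t(s) be the expected number of transfers to first reach Tier 3 from state s, with t(Tier 3) = 0. Conditioning on the first transfer:
t(Tier 2) = 1 + 0.4·t(Tier 2) + 0.2·t(Tier 1)
t(Tier 1) = 1 + 0.45·t(Tier 2) + 0.2·t(Tier 1)
Solving: t(Tier 2) = 2.5641, t(Tier 1) = 2.6923.
Expected transfers from Tier 1 to Tier 3: 2.6923.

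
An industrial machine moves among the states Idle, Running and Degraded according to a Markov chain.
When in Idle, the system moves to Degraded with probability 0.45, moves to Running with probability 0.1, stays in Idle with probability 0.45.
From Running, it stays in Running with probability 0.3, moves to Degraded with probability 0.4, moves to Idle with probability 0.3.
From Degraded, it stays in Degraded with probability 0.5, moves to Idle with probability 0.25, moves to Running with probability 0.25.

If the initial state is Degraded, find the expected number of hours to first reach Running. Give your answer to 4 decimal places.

4.9231

Let t(s) be the expected number of hours to first reach Running from state s, with t(Running) = 0. Conditioning on the first hour:
t(Idle) = 1 + 0.45·t(Idle) + 0.45·t(Degraded)
t(Degraded) = 1 + 0.25·t(Idle) + 0.5·t(Degraded)
Solving: t(Idle) = 5.8462, t(Degraded) = 4.9231.
Expected hours from Degraded to Running: 4.9231.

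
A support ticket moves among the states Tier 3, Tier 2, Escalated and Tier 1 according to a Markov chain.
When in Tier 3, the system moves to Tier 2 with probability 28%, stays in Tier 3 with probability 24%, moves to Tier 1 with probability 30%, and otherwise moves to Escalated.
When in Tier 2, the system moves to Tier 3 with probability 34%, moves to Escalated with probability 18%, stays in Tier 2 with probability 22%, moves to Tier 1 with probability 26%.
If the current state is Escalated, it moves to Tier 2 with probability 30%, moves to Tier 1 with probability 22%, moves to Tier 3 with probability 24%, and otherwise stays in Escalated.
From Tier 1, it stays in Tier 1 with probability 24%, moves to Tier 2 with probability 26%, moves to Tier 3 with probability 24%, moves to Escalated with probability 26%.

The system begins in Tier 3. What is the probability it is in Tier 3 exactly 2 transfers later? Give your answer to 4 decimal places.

0.2680

Propagate the distribution vector 2 transfers from Tier 3.
After 0 transfers: (1.0000, 0.0000, 0.0000, 0.0000)
After 1 transfer: (0.2400, 0.2800, 0.1800, 0.3000)
After 2 transfers: (0.2680, 0.2608, 0.2148, 0.2564)
P(in Tier 3 after 2 transfers) = 0.2680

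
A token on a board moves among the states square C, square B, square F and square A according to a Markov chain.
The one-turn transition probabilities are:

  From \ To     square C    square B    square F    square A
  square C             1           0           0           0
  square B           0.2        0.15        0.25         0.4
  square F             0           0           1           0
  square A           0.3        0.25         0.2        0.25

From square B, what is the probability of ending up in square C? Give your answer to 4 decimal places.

Let h(s) be the probability of absorption at square C starting from transient state s. Then h(square C) = 1 and h(square F) = 0. By first-step analysis:
h(square B) = 0.2·1 + 0.15·h(square B) + 0.25·0 + 0.4·h(square A)
h(square A) = 0.3·1 + 0.25·h(square B) + 0.2·0 + 0.25·h(square A)
Solving: h(square B) = 0.5023, h(square A) = 0.5674.
Starting from square B, the probability is 0.5023.

0.5023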